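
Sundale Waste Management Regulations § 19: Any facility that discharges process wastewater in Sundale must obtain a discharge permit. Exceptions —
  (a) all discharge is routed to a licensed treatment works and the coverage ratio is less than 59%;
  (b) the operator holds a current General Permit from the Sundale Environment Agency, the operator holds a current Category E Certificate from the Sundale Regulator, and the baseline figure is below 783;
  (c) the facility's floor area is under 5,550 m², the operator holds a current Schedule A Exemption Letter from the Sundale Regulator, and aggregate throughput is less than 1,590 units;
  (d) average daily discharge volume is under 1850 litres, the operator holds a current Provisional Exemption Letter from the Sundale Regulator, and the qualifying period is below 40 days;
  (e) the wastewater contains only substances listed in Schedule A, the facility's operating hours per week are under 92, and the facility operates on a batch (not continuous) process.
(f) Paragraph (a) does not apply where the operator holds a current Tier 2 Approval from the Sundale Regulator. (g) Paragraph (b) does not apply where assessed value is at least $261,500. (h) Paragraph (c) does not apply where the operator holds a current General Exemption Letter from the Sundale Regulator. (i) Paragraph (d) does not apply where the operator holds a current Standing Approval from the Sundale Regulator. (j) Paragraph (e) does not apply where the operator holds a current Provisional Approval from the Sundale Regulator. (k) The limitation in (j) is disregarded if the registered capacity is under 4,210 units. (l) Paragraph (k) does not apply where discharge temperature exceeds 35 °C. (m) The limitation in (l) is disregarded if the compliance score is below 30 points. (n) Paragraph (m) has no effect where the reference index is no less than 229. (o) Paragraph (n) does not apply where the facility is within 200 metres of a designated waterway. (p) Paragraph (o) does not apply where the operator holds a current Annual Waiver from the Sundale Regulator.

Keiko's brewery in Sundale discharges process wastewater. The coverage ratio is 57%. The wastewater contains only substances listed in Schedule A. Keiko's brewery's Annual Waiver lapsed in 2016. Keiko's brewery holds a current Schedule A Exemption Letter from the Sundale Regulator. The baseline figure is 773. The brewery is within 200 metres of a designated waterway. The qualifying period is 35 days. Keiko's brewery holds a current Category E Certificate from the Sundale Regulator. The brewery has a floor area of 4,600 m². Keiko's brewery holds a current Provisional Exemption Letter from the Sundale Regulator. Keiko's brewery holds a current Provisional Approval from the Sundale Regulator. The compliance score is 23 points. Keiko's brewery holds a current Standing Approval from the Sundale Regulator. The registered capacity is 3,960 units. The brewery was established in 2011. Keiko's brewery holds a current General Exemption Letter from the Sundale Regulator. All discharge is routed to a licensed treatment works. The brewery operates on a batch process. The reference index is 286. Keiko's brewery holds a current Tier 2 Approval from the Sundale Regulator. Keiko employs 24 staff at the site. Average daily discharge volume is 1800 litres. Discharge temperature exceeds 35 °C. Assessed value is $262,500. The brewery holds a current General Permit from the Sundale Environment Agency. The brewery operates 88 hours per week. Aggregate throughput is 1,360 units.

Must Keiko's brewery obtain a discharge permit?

No — exception (e) applies; Keiko's brewery is not required to obtain a discharge permit.

Exception (a) is satisfied on its face — discharge is routed to a licensed treatment works; the coverage ratio is 57%, less than the 59% limit. But applying paragraph (f): (f) is engaged — a current Tier 2 Approval is held. Exception (a) does not apply.
Exception (b)'s conditions are all satisfied: a current General Permit is held; a current Category E Certificate is held; the baseline figure is 773, below the 783 limit. Turning to paragraph (g): (g) is engaged — assessed value is $262,500, meeting the $261,500 threshold. (b) is therefore removed.
Exception (c): the facility's floor area is 4,600 m², under the 5,550 m² limit; a current Schedule A Exemption Letter is held; aggregate throughput is 1,360 units, less than the 1,590 units limit — every condition holds. But applying paragraph (h): (h) operates against (c): a current General Exemption Letter is held. Exception (c) does not apply.
Exception (d)'s conditions are all satisfied: average daily discharge volume is 1800 litres, under the 1850 litres limit; a current Provisional Exemption Letter is held; the qualifying period is 35 days, below the 40 days limit. But applying paragraph (i): (i) operates against (d): a current Standing Approval is held. So (d) is unavailable.
Exception (e)'s conditions are all satisfied: the wastewater is Schedule-A-only; the facility's operating hours per week are 88, under the 92 limit; the facility operates on a batch process. As to paragraphs (j)–(p): (j) operates (a current Provisional Approval is held), but yields to (k): (k) operates against (j): the registered capacity is 3,960 units, under the 4,210 units limit. (l) operates (discharge temperature exceeds 35 °C), but is overridden by (m): (m) operates against (l): the compliance score is 23 points, below the 30 points limit. (n) applies (the reference index is 286, meeting the 229 threshold), but yields to (o): (o) operates against (n): the brewery is within 200 m of a designated waterway. (p), which would lift (o), does not operate here — there is no Annual Waiver in force. So (e) applies.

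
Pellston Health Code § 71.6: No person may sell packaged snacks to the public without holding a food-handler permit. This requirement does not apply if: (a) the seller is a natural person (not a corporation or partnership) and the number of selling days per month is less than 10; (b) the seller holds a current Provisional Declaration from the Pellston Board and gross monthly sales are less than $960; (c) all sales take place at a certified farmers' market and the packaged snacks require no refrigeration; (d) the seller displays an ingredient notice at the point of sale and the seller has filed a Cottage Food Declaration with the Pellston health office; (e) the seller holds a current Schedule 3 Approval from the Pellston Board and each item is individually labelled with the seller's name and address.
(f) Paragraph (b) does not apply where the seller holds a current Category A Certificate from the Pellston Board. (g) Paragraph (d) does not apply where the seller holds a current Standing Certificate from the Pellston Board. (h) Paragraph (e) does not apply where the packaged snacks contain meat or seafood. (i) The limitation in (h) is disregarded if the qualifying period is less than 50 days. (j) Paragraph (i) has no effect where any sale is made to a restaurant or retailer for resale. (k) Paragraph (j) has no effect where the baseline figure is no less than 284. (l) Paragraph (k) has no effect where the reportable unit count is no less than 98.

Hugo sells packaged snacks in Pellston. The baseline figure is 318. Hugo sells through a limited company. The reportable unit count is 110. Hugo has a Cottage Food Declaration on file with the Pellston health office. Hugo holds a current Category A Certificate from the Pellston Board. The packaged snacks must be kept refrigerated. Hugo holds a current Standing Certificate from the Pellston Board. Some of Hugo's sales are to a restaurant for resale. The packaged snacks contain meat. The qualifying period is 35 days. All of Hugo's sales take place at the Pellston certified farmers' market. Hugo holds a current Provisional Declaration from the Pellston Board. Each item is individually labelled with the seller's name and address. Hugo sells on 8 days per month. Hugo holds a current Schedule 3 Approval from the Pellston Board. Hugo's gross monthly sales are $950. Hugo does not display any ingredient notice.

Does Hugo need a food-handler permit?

Exception (a) requires that the seller is a natural person (not a corporation or partnership); but the seller operates through a limited company, so (a) is unavailable.
Exception (b)'s conditions are all satisfied: a current Provisional Declaration is held; gross monthly sales are $950, less than the $960 limit. But: (f) operates against (b): a current Category A Certificate is held. (b) is therefore removed.
Exception (c) does not apply: the packaged snacks require refrigeration.
Exception (d) does not apply: no ingredient notice is displayed.
Exception (e): a current Schedule 3 Approval is held; items are individually labelled — every condition holds. However, paragraphs (h)–(l) must be considered: (h) operates against (e): the packaged snacks contain meat. (i) would limit (h) — the qualifying period is 35 days, less than the 50 days limit — but (j) sets (i) aside: (j) is triggered — some sales are to a restaurant for resale. (k) would limit (j) — the baseline figure is 318, meeting the 284 threshold — but (l) sets (k) aside: (l) operates — the reportable unit count is 110, meeting the 98 threshold. (e) is therefore removed.
No exception applies. The general rule governs.

Yes — Hugo must hold a food-handler permit.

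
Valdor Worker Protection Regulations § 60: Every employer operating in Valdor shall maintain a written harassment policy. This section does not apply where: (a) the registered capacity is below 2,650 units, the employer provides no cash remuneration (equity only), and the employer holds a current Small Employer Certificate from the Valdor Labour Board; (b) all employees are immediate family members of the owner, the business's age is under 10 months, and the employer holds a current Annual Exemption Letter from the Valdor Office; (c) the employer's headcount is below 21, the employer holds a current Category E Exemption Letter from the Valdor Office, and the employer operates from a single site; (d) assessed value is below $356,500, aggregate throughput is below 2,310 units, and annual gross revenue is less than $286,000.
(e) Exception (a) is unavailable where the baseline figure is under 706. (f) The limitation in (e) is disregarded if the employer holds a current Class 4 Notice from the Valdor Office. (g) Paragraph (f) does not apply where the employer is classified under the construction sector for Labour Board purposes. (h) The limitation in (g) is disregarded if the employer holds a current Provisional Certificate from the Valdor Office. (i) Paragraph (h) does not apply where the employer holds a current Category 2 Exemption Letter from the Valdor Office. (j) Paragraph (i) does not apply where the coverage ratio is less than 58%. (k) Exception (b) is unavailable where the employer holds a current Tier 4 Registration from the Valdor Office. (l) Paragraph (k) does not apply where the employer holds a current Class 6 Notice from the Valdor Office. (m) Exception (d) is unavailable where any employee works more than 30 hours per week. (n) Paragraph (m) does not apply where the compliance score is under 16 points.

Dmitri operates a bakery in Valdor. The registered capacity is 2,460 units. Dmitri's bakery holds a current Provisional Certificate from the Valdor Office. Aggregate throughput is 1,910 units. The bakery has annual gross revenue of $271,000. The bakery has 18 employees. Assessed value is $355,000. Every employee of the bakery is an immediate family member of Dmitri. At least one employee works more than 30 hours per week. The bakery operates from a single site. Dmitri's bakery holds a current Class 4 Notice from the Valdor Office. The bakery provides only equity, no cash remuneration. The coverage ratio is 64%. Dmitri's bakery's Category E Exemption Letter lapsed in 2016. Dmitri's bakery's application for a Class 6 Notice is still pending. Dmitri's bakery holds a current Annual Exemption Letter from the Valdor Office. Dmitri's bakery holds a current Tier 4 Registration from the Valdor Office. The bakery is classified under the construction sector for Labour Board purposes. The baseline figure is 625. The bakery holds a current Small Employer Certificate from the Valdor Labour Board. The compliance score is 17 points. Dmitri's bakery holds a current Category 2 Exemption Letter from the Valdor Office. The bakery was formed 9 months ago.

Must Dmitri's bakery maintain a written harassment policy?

Exception (a)'s conditions are all satisfied: the registered capacity is 2,460 units, below the 2,650 units limit; remuneration is equity-only; a current Small Employer Certificate is held. However, paragraphs (e)–(j) must be considered: (e) operates against (a): the baseline figure is 625, under the 706 limit. (f) would limit (e) — a current Class 4 Notice is held — but (g) sets (f) aside: (g) applies — the bakery is classified under the construction sector. (h) applies (a current Provisional Certificate is held), but yields to (i): (i) operates against (h): a current Category 2 Exemption Letter is held. (j) is not triggered (the coverage ratio is 64%, not less than 58%), so (i) stands. (a) is therefore removed.
Exception (b)'s conditions are all satisfied: every employee is an immediate family member; the business's age is 9 months, under the 10 months limit; a current Annual Exemption Letter is held. Turning to paragraphs (k)–(l): (k) operates against (b): a current Tier 4 Registration is held. (l) does not operate here (no current Class 6 Notice is held), so (k) stands. So (b) is unavailable.
Exception (c) requires that the employer holds a current Category E Exemption Letter from the Valdor Office; but there is no Category E Exemption Letter in force, so (c) is unavailable.
All of (d)'s requirements are met (assessed value is $355,000, below the $356,500 limit; aggregate throughput is 1,910 units, below the 2,310 units limit; annual gross revenue is $271,000, less than the $286,000 limit). But applying paragraphs (m)–(n): (m) operates against (d): at least one employee exceeds 30 hours/week. (n), which would lift (m), is inapplicable — the compliance score is 17 points, not under 16 points. So (d) is unavailable.
Every exception is unavailable, so the rule governs.

Yes — Dmitri's bakery must maintain a written harassment policy.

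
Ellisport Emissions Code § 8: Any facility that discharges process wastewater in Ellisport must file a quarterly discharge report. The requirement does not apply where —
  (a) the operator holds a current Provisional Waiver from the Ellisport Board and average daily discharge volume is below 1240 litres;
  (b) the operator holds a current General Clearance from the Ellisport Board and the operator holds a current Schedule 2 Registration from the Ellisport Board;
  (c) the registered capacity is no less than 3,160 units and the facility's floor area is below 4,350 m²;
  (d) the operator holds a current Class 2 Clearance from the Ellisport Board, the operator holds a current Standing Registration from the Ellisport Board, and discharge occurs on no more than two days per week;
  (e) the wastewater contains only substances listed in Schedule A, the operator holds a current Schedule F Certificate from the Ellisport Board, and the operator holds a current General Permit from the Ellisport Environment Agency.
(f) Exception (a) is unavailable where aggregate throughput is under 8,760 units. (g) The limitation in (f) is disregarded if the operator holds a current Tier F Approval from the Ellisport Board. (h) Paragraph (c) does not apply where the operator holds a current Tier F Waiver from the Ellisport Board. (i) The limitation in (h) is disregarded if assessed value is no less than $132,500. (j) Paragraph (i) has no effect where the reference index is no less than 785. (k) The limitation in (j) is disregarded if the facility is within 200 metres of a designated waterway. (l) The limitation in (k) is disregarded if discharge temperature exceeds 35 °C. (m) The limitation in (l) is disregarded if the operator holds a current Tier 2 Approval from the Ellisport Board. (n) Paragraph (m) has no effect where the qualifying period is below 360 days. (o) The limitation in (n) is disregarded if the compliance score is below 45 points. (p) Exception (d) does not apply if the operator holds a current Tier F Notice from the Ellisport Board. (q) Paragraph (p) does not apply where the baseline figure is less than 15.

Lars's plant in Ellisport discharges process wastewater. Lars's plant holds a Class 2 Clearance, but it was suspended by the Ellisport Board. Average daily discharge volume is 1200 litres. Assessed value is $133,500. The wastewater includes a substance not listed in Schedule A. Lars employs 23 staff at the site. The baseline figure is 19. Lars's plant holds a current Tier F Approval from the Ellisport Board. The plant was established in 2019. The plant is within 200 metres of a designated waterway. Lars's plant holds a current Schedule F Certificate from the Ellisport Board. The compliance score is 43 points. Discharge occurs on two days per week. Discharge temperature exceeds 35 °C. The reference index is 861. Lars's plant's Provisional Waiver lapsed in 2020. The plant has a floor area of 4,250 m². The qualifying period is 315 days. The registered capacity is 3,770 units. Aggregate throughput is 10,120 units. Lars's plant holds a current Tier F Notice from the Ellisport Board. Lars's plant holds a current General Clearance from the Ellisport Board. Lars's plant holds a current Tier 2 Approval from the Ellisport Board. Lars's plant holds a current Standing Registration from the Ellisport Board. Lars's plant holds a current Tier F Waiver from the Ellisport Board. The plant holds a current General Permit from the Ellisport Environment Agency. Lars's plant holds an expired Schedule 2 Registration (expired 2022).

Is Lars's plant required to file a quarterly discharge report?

Exception (a) requires that the operator holds a current Provisional Waiver from the Ellisport Board; but the Provisional Waiver is not current, so (a) is unavailable.
Exception (b) requires that the operator holds a current Schedule 2 Registration from the Ellisport Board; but no current Schedule 2 Registration is held, so (b) is unavailable.
Exception (c): the registered capacity is 3,770 units, meeting the 3,160 units threshold; the facility's floor area is 4,250 m², below the 4,350 m² limit — every condition holds. Considering the limiting provisions: (h) would limit (c) — a current Tier F Waiver is held — but (i) sets (h) aside: (i) operates against (h): assessed value is $133,500, meeting the $132,500 threshold. (j) would limit (i) — the reference index is 861, meeting the 785 threshold — but (k) sets (j) aside: (k) operates — the plant is within 200 m of a designated waterway. (l) would limit (k) — discharge temperature exceeds 35 °C — but (m) sets (l) aside: (m) is engaged — a current Tier 2 Approval is held. (n) would limit (m) — the qualifying period is 315 days, below the 360 days limit — but (o) sets (n) aside: (o) operates against (n): the compliance score is 43 points, below the 45 points limit. (c) remains available.
Exception (d) fails — no current Class 2 Clearance is held.
Exception (e) does not apply: the wastewater includes a non-Schedule-A substance.

No — exception (c) applies; Lars's plant is not required to file a quarterly discharge report.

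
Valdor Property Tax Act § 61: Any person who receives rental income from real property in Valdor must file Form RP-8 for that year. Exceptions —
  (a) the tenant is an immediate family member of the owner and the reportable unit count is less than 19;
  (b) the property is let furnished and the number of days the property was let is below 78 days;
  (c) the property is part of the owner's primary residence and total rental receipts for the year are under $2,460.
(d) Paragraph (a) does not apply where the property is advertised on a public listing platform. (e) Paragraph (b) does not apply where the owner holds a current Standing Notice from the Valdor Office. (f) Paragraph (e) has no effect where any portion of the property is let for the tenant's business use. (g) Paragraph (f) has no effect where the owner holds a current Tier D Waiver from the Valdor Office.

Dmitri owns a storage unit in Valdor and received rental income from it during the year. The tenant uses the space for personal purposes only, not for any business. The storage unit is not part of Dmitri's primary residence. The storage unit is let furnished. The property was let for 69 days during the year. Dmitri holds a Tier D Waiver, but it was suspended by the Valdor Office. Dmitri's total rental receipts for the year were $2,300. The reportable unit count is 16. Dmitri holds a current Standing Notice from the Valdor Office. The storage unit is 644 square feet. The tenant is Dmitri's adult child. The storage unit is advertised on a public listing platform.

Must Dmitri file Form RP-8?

Yes — Dmitri must file Form RP-8.

Exception (a) is satisfied on its face — the tenant is an immediate family member; the reportable unit count is 16, less than the 19 limit. But applying paragraph (d): (d) operates against (a): the property is publicly advertised. So (a) is unavailable.
All of (b)'s requirements are met (the property is let furnished; the number of days the property was let is 69 days, below the 78 days limit). But: (e) is triggered — a current Standing Notice is held. (f) does not operate here (the space is used for personal purposes only), so (e) stands. So (b) is unavailable.
Exception (c) fails — the storage unit is not part of the primary residence.
No exception displaces § 61.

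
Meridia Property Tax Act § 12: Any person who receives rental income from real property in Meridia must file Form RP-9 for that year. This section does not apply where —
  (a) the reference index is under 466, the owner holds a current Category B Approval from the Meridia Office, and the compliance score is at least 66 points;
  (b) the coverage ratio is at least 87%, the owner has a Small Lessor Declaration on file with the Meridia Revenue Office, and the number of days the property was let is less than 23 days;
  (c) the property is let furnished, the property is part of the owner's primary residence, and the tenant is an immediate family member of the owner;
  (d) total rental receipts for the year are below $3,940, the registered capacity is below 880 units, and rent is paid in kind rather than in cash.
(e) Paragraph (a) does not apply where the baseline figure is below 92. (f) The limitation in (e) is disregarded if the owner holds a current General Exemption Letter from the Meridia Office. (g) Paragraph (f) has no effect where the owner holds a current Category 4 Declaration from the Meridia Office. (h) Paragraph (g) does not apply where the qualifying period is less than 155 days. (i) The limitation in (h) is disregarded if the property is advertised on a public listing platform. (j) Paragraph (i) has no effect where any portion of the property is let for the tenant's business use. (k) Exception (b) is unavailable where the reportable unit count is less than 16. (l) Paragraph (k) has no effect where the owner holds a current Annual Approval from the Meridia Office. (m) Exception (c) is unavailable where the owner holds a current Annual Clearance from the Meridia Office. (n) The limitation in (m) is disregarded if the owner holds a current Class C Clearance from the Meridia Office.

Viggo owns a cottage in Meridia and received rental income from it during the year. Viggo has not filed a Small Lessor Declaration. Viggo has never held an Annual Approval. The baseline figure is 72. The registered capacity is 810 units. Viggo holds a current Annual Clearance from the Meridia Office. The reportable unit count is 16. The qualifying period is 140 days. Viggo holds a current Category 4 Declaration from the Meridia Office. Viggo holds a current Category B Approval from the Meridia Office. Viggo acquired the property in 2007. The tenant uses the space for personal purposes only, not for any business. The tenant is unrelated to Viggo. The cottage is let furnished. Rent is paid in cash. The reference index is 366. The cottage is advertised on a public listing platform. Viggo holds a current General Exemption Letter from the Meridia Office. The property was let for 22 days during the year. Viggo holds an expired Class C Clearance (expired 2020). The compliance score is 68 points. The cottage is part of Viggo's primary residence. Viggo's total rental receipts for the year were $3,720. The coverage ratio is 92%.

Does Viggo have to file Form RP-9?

Exception (a): the reference index is 366, under the 466 limit; a current Category B Approval is held; the compliance score is 68 points, meeting the 66 points threshold — every condition holds. But applying paragraphs (e)–(j): (e) operates against (a): the baseline figure is 72, below the 92 limit. (f) applies (a current General Exemption Letter is held), but is displaced by (g): (g) operates — a current Category 4 Declaration is held. (h) operates (the qualifying period is 140 days, less than the 155 days limit), but is overridden by (i): (i) operates against (h): the property is publicly advertised. (j) is inapplicable (the space is used for personal purposes only), so (i) stands. Exception (a) does not apply.
Exception (b) requires that the owner has a Small Lessor Declaration on file with the Meridia Revenue Office; but no Small Lessor Declaration is on file, so (b) is unavailable.
Exception (c) fails — the tenant is unrelated to the owner.
Exception (d) requires that rent is paid in kind rather than in cash; but rent is paid in cash, so (d) is unavailable.
No exception displaces § 12.

Yes — Viggo must file Form RP-9.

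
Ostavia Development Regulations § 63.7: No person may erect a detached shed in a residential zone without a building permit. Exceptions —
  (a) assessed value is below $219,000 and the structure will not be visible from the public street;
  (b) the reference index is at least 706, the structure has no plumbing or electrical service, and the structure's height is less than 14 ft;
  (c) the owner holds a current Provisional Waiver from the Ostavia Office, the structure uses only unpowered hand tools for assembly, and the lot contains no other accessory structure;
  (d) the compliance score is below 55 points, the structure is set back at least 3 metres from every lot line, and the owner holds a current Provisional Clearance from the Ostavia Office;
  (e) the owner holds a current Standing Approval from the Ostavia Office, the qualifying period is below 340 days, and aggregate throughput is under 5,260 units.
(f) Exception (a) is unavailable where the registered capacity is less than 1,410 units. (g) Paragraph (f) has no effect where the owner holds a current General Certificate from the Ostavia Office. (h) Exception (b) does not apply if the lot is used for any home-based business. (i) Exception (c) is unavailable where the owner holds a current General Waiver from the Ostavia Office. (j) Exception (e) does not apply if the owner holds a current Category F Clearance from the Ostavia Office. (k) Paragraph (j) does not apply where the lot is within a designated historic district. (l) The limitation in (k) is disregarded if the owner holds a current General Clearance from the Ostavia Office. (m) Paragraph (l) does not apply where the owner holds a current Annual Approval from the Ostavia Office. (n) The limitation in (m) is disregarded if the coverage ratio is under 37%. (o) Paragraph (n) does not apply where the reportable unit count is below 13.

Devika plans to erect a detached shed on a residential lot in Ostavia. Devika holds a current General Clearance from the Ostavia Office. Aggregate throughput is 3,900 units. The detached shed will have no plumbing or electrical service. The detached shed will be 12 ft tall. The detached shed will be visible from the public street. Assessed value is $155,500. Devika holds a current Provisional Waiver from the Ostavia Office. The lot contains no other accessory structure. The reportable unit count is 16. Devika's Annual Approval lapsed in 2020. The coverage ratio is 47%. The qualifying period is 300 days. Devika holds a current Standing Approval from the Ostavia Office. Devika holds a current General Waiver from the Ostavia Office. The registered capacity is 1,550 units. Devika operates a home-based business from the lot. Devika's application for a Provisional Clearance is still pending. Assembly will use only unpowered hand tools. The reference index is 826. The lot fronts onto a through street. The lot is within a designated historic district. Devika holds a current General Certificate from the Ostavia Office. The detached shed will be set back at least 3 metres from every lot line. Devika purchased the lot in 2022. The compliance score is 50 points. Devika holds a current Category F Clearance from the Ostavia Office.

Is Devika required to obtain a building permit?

Yes — Devika must obtain a building permit.

Exception (a) fails — the structure will be visible from the street.
Exception (b)'s conditions are all satisfied: the reference index is 826, meeting the 706 threshold; there is no plumbing or electrical service; the structure's height is 12 ft, less than the 14 ft limit. Turning to paragraph (h): (h) is triggered — a home-based business operates on the lot. Exception (b) does not apply.
Exception (c): a current Provisional Waiver is held; assembly uses only hand tools; the lot has no other accessory structure — every condition holds. However, paragraph (i) must be considered: (i) operates against (c): a current General Waiver is held. (c) is therefore removed.
Exception (d) requires that the owner holds a current Provisional Clearance from the Ostavia Office; but the Provisional Clearance is not current, so (d) is unavailable.
Exception (e): a current Standing Approval is held; the qualifying period is 300 days, below the 340 days limit; aggregate throughput is 3,900 units, under the 5,260 units limit — every condition holds. Turning to paragraphs (j)–(o): (j) operates against (e): a current Category F Clearance is held. (k) would limit (j) — the lot is in a historic district — but (l) sets (k) aside: (l) operates against (k): a current General Clearance is held. (m) is not engaged (no current Annual Approval is held), so (l) stands. Exception (e) does not apply.
No exception applies. The general rule governs.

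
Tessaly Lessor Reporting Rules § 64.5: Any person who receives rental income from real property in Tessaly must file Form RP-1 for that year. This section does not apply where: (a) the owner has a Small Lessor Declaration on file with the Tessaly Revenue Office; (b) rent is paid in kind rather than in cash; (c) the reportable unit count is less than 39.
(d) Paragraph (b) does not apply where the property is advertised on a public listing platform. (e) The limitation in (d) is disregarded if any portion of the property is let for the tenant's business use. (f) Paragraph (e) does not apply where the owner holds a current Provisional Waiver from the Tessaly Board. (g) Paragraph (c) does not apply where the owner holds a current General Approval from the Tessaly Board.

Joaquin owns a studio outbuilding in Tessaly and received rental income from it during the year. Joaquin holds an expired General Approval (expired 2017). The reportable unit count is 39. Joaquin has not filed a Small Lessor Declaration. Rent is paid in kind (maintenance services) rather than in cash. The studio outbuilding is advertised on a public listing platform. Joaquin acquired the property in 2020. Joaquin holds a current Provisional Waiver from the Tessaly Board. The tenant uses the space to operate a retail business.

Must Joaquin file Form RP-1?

Exception (a) requires that the owner has a Small Lessor Declaration on file with the Tessaly Revenue Office; but no Small Lessor Declaration is on file, so (a) is unavailable.
Exception (b)'s conditions are all satisfied: rent is paid in kind. But applying paragraphs (d)–(f): (d) operates — the property is publicly advertised. (e) operates (the space is let for business use), but yields to (f): (f) operates against (e): a current Provisional Waiver is held. So (b) is unavailable.
Exception (c) requires that the reportable unit count is less than 39; but the reportable unit count is 39, not less than 39, so (c) is unavailable.
No exception applies. The general rule governs.

Yes — Joaquin must file Form RP-1.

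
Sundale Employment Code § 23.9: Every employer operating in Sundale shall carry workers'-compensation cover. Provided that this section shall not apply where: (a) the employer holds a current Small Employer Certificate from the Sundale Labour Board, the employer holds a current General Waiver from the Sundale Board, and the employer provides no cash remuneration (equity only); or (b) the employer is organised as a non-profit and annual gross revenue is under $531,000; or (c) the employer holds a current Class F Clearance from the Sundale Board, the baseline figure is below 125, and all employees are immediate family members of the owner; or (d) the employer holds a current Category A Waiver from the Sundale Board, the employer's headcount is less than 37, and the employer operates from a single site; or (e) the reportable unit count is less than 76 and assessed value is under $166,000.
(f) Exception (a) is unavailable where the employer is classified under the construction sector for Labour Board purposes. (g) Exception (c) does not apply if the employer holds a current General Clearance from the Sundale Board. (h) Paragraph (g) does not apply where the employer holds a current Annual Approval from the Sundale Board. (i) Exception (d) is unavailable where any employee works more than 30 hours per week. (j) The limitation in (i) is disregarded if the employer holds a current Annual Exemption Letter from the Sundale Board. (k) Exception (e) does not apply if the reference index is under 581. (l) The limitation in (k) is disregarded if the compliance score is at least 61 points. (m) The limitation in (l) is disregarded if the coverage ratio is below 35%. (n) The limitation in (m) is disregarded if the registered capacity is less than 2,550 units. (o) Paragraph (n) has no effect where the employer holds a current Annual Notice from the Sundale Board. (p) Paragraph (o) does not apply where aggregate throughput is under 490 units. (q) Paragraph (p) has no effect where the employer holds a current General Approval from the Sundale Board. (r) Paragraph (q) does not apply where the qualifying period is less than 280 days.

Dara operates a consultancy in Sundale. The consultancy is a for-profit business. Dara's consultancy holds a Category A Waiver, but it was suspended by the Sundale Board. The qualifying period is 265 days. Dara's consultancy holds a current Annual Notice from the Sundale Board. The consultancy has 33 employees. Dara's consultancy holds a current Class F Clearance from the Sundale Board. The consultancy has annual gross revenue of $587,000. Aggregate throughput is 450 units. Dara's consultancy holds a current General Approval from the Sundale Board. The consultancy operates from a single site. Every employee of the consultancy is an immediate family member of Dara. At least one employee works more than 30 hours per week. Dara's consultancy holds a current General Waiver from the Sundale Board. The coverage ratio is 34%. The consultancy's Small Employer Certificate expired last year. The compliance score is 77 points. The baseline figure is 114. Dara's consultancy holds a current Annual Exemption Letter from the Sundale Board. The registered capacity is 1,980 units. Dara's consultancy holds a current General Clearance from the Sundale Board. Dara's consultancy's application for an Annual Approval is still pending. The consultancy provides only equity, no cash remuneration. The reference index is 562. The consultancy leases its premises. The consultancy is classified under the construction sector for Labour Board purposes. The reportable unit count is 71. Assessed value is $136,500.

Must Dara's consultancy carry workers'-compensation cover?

Exception (a) does not apply: the Small Employer Certificate has expired.
Exception (b) requires that the employer is organised as a non-profit; but the employer is for-profit, so (b) is unavailable.
All of (c)'s requirements are met (a current Class F Clearance is held; the baseline figure is 114, below the 125 limit; every employee is an immediate family member). But: (g) operates against (c): a current General Clearance is held. (h), which would lift (g), is not engaged — there is no Annual Approval in force. Exception (c) does not apply.
Exception (d) requires that the employer holds a current Category A Waiver from the Sundale Board; but there is no Category A Waiver in force, so (d) is unavailable.
Exception (e): the reportable unit count is 71, less than the 76 limit; assessed value is $136,500, under the $166,000 limit — every condition holds. As to paragraphs (k)–(r): (k) is engaged (the reference index is 562, under the 581 limit), but is itself disapplied by (l): (l) is engaged — the compliance score is 77 points, meeting the 61 points threshold. (m) would limit (l) — the coverage ratio is 34%, below the 35% limit — but (n) sets (m) aside: (n) is triggered — the registered capacity is 1,980 units, less than the 2,550 units limit. (o) would limit (n) — a current Annual Notice is held — but (p) sets (o) aside: (p) is engaged — aggregate throughput is 450 units, under the 490 units limit. (q) would limit (p) — a current General Approval is held — but (r) sets (q) aside: (r) operates — the qualifying period is 265 days, less than the 280 days limit. (e) remains available.

No — exception (e) applies; Dara's consultancy is not required to carry workers'-compensation cover.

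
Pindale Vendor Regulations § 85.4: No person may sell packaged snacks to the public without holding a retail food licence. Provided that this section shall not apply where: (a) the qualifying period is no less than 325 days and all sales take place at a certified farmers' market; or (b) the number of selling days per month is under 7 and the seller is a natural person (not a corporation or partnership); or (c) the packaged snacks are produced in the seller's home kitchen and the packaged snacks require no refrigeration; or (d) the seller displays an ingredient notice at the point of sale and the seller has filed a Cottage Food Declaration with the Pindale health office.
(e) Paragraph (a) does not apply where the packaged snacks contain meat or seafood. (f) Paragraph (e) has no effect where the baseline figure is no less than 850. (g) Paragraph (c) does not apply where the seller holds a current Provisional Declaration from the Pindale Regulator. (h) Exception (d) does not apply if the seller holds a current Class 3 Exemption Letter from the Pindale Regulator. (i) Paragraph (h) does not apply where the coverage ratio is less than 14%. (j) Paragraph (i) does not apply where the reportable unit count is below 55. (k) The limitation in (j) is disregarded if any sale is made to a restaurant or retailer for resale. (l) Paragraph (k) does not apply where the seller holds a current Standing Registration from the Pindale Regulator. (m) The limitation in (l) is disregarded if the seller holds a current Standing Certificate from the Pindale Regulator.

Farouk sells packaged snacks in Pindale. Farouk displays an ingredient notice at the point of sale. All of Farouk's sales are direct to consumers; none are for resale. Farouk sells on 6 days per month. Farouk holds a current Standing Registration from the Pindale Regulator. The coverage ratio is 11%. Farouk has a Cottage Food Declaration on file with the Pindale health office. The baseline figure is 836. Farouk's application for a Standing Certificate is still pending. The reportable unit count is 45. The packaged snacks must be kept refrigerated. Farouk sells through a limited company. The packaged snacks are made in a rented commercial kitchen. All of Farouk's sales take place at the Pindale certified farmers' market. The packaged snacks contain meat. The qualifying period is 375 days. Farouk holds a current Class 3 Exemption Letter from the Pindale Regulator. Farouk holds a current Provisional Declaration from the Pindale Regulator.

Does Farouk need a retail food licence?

Yes — Farouk must hold a retail food licence.

Exception (a)'s conditions are all satisfied: the qualifying period is 375 days, meeting the 325 days threshold; all sales are at a certified farmers' market. But applying paragraphs (e)–(f): (e) applies — the packaged snacks contain meat. (f), which would lift (e), does not operate here — the baseline figure is 836, short of 850. Exception (a) does not apply.
Exception (b) does not apply: the seller operates through a limited company.
Exception (c) does not apply: the packaged snacks are made in a commercial kitchen, not a home kitchen.
Exception (d) is satisfied on its face — an ingredient notice is displayed; a Cottage Food Declaration is on file. But: (h) is engaged — a current Class 3 Exemption Letter is held. (i) would limit (h) — the coverage ratio is 11%, less than the 14% limit — but (j) sets (i) aside: (j) is triggered — the reportable unit count is 45, below the 55 limit. (k), which would lift (j), is not engaged — no sales are for resale. So (d) is unavailable.
No exception is made out. Farouk falls within the general rule.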